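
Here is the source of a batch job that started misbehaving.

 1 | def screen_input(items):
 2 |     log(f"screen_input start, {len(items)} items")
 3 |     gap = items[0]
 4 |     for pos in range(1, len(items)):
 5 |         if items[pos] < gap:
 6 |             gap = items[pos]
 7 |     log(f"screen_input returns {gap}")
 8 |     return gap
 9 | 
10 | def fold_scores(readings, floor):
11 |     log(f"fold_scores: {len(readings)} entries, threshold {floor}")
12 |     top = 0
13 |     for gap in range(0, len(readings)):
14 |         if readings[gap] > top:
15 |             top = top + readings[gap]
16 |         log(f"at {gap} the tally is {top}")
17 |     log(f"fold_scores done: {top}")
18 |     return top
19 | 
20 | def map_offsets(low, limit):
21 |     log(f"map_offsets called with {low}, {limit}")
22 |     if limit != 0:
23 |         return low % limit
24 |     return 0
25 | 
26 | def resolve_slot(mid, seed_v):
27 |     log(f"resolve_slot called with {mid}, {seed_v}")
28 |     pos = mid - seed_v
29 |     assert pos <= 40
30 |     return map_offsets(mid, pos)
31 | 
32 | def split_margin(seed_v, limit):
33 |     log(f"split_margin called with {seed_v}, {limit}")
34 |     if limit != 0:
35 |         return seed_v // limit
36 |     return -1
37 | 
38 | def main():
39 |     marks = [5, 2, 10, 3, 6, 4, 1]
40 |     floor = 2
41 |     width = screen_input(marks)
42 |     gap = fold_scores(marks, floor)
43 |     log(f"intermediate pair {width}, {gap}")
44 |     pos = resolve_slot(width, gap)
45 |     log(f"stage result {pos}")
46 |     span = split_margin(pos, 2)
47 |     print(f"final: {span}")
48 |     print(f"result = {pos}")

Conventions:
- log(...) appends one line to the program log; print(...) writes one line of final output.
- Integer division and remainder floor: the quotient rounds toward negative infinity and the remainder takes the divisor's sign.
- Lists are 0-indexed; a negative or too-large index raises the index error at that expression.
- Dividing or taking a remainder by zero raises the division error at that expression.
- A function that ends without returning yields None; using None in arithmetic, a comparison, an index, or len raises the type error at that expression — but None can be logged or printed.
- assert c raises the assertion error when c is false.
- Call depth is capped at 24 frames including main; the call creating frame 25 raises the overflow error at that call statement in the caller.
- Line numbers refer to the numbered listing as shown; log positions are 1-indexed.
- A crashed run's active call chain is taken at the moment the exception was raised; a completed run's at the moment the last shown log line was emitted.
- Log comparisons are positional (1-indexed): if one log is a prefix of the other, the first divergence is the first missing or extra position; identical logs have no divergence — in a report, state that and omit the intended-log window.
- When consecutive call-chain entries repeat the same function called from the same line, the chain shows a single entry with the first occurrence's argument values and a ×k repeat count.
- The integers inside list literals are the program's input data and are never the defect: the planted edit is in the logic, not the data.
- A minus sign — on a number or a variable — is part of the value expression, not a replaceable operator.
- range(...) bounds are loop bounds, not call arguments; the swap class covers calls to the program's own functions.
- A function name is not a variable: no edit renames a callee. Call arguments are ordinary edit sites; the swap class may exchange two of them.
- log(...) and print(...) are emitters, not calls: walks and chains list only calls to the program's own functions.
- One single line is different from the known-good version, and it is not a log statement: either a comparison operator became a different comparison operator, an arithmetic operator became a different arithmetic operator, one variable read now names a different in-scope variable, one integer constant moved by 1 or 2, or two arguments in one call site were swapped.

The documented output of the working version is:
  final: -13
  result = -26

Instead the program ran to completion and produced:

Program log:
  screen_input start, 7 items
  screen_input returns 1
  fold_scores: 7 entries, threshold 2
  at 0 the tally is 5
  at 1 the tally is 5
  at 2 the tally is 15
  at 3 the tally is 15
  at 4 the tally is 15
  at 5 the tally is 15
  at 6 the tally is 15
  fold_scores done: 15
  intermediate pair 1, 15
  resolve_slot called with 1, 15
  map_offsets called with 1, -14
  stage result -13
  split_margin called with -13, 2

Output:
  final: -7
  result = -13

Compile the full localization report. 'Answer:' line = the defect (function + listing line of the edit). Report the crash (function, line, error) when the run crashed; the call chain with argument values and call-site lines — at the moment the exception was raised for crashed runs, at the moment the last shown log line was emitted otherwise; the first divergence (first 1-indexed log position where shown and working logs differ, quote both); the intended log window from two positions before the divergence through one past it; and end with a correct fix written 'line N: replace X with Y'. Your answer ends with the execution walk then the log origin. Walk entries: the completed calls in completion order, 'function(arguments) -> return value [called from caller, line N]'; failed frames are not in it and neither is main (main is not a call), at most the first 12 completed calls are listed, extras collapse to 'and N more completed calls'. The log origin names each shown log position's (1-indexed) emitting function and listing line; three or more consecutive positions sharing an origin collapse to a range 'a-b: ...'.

Answer: the defect is in fold_scores at line 14.
Key fact: The earliest visible damage is log position 7 — 'at 3 the tally is 15' rather than the intended 'at 3 the tally is 18'.
Call chain: main -> split_margin(-13, 2) (called at line 46).
First divergence: position 7 — shown 'at 3 the tally is 15', intended 'at 3 the tally is 18'.
Intended log window:
  5: at 1 the tally is 5
  6: at 2 the tally is 15
  7: at 3 the tally is 18
  8: at 4 the tally is 24
Execution walk:
  screen_input([5, 2, 10, 3, 6, 4, 1]) -> 1  [called from main, line 41]
  fold_scores([5, 2, 10, 3, 6, 4, 1], 2) -> 15  [called from main, line 42]
  map_offsets(1, -14) -> -13  [called from resolve_slot, line 30]
  resolve_slot(1, 15) -> -13  [called from main, line 44]
  split_margin(-13, 2) -> -7  [called from main, line 46]
Log origin:
  1: from screen_input, line 2
  2: from screen_input, line 7
  3: from fold_scores, line 11
  4-10: from fold_scores, line 16
  11: from fold_scores, line 17
  12: from main, line 43
  13: from resolve_slot, line 27
  14: from map_offsets, line 21
  15: from main, line 45
  16: from split_margin, line 33
A correct fix: line 14: replace `top` with `floor`.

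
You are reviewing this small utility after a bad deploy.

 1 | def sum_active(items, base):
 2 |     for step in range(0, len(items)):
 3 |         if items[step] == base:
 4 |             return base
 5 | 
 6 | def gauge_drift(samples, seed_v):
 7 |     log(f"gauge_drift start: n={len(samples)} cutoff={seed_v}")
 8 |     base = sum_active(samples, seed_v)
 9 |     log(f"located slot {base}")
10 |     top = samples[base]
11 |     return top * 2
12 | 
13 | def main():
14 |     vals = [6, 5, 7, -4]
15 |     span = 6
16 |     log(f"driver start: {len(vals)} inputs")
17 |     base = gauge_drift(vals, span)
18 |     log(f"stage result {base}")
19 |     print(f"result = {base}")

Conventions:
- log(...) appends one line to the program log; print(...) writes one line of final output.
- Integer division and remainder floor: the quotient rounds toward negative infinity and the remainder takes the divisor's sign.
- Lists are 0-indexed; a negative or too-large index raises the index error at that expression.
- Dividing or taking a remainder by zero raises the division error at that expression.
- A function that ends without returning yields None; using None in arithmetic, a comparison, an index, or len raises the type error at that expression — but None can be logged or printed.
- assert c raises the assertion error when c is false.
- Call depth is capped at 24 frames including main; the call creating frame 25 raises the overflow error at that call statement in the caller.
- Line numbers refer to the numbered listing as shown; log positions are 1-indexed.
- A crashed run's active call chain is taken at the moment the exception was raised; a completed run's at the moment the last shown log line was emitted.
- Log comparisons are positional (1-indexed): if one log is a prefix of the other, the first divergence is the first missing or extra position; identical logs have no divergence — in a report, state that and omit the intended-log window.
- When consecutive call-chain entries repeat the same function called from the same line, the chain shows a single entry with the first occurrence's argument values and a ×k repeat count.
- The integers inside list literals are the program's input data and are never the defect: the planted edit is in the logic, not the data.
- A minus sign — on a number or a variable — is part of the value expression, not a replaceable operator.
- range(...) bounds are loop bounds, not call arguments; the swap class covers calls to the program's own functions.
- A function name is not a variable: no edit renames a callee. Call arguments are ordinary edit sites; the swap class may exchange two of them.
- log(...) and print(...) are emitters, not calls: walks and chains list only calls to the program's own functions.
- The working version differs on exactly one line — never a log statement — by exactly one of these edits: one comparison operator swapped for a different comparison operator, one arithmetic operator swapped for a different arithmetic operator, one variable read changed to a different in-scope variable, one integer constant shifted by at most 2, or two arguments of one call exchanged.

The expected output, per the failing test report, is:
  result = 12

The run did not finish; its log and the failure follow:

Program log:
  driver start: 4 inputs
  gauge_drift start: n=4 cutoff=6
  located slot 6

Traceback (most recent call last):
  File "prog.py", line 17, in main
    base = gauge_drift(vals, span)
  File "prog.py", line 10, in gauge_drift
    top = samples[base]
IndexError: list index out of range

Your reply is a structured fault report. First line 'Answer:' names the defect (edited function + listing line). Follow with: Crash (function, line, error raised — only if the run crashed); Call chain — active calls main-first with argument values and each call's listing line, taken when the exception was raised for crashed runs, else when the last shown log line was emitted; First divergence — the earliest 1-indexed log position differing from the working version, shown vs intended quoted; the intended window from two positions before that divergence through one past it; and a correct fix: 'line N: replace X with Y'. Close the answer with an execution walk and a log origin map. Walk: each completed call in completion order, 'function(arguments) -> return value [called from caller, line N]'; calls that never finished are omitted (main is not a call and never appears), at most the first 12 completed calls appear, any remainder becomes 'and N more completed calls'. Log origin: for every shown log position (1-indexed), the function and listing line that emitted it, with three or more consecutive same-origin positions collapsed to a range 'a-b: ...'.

Answer: the defect is in sum_active at line 4.
The tell: Position 3 is the first bad log line: 'located slot 6' should read 'located slot 0'.
Crash: gauge_drift, line 10, IndexError.
Call chain: main -> gauge_drift([6, 5, 7, -4], 6) (called at line 17).
First divergence: position 3; shown 'located slot 6' vs intended 'located slot 0'.
Intended log window:
  1: driver start: 4 inputs
  2: gauge_drift start: n=4 cutoff=6
  3: located slot 0
  4: stage result 12
Execution walk:
  sum_active([6, 5, 7, -4], 6) -> 6  [called from gauge_drift, line 8]
Origin of each log line:
  1: emitted by main (line 16)
  2: emitted by gauge_drift (line 7)
  3: emitted by gauge_drift (line 9)
A correct fix: line 4: replace `base` with `step`.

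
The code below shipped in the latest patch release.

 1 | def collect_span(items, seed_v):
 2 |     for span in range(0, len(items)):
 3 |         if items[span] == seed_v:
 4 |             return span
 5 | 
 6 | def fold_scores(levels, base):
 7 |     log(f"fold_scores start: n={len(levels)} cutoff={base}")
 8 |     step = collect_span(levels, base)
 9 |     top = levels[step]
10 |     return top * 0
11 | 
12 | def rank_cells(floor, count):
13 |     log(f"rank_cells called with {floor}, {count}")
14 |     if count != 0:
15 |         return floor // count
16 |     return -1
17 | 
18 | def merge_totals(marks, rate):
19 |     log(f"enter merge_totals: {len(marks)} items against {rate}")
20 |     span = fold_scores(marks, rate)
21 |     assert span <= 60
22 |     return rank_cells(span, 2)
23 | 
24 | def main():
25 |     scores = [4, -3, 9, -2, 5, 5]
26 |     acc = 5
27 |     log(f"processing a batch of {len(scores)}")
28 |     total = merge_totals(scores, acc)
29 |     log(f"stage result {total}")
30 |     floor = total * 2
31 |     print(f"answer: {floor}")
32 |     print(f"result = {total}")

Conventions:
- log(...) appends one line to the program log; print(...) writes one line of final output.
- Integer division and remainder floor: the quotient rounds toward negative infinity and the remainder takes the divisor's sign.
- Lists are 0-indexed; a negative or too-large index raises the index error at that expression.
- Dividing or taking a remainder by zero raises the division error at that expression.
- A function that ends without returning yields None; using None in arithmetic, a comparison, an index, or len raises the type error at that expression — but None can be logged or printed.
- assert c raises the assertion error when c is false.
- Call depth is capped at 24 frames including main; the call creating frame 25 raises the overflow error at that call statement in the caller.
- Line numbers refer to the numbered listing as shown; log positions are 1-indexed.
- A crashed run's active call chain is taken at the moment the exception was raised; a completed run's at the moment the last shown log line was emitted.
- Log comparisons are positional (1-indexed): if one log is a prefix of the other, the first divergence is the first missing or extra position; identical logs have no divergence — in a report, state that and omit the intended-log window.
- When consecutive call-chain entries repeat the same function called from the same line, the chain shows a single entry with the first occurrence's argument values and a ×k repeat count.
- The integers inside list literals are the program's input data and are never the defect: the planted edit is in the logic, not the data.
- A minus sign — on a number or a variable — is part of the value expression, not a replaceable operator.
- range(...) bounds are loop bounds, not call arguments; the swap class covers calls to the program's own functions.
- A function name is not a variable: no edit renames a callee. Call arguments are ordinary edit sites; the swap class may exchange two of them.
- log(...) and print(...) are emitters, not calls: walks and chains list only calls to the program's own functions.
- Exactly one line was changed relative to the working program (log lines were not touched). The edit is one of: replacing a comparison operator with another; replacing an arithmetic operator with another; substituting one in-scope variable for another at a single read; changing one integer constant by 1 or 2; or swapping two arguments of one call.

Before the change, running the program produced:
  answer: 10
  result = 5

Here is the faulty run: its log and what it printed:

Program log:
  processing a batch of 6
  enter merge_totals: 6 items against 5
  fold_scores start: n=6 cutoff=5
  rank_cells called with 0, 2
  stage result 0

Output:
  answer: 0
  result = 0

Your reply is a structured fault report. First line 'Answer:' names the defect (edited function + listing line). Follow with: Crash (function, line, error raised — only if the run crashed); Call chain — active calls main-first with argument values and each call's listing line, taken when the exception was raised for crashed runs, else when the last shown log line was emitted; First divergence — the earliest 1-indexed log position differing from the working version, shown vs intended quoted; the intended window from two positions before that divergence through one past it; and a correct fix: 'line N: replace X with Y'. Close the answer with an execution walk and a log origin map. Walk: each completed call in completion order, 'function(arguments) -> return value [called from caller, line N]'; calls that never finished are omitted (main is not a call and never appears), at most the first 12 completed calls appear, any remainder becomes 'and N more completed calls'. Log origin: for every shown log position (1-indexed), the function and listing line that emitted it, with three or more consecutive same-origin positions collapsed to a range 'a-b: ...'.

Answer: the defect is in fold_scores at line 10.
Core observation: The log first diverges at position 4: the faulty run prints 'rank_cells called with 0, 2' where the working version prints 'rank_cells called with 10, 2'.
Call chain: main.
First divergence: at position 4 the run shows 'rank_cells called with 0, 2' where the working version logs 'rank_cells called with 10, 2'.
Intended log window:
  2: enter merge_totals: 6 items against 5
  3: fold_scores start: n=6 cutoff=5
  4: rank_cells called with 10, 2
  5: stage result 5
Execution walk:
  collect_span([4, -3, 9, -2, 5, 5], 5) -> 4  [called from fold_scores, line 8]
  fold_scores([4, -3, 9, -2, 5, 5], 5) -> 0  [called from merge_totals, line 20]
  rank_cells(0, 2) -> 0  [called from merge_totals, line 22]
  merge_totals([4, -3, 9, -2, 5, 5], 5) -> 0  [called from main, line 28]
Log line origins:
  1: from main, line 27
  2: from merge_totals, line 19
  3: from fold_scores, line 7
  4: from rank_cells, line 13
  5: from main, line 29
A correct fix: line 10: replace `0` with `2`.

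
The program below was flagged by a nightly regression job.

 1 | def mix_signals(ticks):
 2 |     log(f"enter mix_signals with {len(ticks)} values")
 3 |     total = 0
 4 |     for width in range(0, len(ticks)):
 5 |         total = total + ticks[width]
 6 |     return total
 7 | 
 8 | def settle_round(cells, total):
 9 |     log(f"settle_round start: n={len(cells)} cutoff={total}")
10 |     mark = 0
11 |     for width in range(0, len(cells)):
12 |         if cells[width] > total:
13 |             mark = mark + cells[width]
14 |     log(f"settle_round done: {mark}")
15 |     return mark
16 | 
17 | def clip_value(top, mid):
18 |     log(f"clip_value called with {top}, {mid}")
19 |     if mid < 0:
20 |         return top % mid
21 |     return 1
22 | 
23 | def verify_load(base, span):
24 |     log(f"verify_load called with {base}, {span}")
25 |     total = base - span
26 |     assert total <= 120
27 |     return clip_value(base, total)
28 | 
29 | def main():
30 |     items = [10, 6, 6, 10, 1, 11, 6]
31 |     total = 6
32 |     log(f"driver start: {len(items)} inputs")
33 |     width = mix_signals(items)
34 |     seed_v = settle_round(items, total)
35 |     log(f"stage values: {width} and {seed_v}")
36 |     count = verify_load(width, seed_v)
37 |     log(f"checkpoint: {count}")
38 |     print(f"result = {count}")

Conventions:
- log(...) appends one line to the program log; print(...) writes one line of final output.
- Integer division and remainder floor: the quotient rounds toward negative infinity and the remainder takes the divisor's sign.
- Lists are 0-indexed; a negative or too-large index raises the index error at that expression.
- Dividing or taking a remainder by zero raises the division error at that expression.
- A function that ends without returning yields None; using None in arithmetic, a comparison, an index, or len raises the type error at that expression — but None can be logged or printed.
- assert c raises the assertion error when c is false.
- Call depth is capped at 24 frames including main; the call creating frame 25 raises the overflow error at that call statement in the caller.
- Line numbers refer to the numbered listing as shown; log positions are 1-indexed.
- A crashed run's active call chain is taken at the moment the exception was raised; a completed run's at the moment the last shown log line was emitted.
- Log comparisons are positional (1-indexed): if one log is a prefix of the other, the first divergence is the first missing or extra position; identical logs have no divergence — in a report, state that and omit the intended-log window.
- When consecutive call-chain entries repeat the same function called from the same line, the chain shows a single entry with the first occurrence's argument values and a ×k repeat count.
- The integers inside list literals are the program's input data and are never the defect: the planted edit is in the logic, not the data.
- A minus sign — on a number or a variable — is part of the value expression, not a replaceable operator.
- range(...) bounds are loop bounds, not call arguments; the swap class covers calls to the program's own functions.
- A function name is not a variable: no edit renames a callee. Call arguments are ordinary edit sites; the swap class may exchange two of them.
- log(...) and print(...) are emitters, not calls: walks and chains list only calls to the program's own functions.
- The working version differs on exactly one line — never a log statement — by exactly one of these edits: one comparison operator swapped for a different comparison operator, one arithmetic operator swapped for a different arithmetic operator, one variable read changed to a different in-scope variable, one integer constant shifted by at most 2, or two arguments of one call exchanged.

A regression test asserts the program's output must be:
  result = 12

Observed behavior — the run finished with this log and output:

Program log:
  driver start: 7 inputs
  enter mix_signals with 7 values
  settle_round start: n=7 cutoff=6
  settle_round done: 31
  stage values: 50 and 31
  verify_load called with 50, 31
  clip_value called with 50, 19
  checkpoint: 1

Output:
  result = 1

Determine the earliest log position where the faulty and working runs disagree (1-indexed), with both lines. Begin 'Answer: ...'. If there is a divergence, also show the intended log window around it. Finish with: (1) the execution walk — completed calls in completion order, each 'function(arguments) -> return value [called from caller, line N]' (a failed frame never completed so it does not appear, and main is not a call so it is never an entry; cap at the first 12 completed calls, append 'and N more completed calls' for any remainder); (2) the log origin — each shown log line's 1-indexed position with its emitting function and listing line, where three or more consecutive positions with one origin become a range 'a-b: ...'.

Answer: position 8; shown 'checkpoint: 1' vs intended 'checkpoint: 12'.
Intended log window:
  6: verify_load called with 50, 31
  7: clip_value called with 50, 19
  8: checkpoint: 12
Execution walk:
  mix_signals([10, 6, 6, 10, 1, 11, 6]) -> 50  [called from main, line 33]
  settle_round([10, 6, 6, 10, 1, 11, 6], 6) -> 31  [called from main, line 34]
  clip_value(50, 19) -> 1  [called from verify_load, line 27]
  verify_load(50, 31) -> 1  [called from main, line 36]
Origin of each log line:
  1: emitted by main (line 32)
  2: emitted by mix_signals (line 2)
  3: emitted by settle_round (line 9)
  4: emitted by settle_round (line 14)
  5: emitted by main (line 35)
  6: emitted by verify_load (line 24)
  7: emitted by clip_value (line 18)
  8: emitted by main (line 37)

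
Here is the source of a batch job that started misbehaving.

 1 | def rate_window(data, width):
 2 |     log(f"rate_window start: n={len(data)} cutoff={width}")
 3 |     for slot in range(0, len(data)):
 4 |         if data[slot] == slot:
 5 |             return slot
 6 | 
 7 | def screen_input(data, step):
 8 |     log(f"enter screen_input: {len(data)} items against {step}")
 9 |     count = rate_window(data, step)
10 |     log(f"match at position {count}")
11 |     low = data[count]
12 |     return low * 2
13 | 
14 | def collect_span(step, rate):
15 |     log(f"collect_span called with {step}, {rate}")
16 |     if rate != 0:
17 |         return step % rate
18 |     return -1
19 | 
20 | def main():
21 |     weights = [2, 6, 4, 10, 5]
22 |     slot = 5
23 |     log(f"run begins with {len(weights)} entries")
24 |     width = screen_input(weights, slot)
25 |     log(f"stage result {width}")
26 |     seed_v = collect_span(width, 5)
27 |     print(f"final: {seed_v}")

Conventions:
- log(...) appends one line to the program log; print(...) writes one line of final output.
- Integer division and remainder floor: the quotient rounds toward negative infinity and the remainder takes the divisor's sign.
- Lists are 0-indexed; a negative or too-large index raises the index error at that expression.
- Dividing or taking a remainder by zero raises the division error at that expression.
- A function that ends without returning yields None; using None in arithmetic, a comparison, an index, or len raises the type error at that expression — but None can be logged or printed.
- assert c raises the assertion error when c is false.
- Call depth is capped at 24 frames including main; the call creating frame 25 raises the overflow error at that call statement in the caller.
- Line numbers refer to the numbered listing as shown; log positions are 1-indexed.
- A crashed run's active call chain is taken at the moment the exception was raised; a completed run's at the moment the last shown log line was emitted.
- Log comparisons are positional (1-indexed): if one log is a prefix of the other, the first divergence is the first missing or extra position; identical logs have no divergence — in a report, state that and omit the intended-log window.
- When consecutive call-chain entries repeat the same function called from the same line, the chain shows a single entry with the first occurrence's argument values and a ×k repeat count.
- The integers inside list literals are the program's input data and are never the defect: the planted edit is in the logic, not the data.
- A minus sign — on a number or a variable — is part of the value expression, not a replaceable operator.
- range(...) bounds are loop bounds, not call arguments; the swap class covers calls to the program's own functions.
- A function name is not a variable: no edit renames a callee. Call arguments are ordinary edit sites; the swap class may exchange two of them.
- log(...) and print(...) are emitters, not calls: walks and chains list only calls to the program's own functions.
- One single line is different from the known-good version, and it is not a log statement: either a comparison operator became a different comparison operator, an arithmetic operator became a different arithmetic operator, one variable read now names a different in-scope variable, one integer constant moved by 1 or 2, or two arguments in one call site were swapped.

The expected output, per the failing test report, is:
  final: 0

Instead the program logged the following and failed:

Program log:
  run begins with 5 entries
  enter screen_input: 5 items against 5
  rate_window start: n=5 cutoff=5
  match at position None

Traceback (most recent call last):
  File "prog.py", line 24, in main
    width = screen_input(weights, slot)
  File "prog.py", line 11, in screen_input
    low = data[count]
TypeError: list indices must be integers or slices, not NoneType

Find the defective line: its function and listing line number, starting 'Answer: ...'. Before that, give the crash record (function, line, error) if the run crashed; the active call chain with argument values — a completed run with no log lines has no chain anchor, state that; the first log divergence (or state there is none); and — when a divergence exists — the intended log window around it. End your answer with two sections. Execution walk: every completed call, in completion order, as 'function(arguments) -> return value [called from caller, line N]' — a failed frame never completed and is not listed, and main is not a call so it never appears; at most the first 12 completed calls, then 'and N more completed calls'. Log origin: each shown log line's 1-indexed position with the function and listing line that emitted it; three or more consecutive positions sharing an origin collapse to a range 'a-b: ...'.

Answer: the defect is in rate_window at line 4.
Key observation: Position 4 is the first bad log line: 'match at position None' should read 'match at position 4'.
Crash: screen_input, line 11, TypeError.
Call chain: main -> screen_input([2, 6, 4, 10, 5], 5) (called at line 24).
First divergence: at position 4 the run shows 'match at position None' where the working version logs 'match at position 4'.
Intended log window:
  2: enter screen_input: 5 items against 5
  3: rate_window start: n=5 cutoff=5
  4: match at position 4
  5: stage result 10
Execution walk:
  rate_window([2, 6, 4, 10, 5], 5) -> None  [called from screen_input, line 9]
Log origin:
  1 — main, line 23
  2 — screen_input, line 8
  3 — rate_window, line 2
  4 — screen_input, line 10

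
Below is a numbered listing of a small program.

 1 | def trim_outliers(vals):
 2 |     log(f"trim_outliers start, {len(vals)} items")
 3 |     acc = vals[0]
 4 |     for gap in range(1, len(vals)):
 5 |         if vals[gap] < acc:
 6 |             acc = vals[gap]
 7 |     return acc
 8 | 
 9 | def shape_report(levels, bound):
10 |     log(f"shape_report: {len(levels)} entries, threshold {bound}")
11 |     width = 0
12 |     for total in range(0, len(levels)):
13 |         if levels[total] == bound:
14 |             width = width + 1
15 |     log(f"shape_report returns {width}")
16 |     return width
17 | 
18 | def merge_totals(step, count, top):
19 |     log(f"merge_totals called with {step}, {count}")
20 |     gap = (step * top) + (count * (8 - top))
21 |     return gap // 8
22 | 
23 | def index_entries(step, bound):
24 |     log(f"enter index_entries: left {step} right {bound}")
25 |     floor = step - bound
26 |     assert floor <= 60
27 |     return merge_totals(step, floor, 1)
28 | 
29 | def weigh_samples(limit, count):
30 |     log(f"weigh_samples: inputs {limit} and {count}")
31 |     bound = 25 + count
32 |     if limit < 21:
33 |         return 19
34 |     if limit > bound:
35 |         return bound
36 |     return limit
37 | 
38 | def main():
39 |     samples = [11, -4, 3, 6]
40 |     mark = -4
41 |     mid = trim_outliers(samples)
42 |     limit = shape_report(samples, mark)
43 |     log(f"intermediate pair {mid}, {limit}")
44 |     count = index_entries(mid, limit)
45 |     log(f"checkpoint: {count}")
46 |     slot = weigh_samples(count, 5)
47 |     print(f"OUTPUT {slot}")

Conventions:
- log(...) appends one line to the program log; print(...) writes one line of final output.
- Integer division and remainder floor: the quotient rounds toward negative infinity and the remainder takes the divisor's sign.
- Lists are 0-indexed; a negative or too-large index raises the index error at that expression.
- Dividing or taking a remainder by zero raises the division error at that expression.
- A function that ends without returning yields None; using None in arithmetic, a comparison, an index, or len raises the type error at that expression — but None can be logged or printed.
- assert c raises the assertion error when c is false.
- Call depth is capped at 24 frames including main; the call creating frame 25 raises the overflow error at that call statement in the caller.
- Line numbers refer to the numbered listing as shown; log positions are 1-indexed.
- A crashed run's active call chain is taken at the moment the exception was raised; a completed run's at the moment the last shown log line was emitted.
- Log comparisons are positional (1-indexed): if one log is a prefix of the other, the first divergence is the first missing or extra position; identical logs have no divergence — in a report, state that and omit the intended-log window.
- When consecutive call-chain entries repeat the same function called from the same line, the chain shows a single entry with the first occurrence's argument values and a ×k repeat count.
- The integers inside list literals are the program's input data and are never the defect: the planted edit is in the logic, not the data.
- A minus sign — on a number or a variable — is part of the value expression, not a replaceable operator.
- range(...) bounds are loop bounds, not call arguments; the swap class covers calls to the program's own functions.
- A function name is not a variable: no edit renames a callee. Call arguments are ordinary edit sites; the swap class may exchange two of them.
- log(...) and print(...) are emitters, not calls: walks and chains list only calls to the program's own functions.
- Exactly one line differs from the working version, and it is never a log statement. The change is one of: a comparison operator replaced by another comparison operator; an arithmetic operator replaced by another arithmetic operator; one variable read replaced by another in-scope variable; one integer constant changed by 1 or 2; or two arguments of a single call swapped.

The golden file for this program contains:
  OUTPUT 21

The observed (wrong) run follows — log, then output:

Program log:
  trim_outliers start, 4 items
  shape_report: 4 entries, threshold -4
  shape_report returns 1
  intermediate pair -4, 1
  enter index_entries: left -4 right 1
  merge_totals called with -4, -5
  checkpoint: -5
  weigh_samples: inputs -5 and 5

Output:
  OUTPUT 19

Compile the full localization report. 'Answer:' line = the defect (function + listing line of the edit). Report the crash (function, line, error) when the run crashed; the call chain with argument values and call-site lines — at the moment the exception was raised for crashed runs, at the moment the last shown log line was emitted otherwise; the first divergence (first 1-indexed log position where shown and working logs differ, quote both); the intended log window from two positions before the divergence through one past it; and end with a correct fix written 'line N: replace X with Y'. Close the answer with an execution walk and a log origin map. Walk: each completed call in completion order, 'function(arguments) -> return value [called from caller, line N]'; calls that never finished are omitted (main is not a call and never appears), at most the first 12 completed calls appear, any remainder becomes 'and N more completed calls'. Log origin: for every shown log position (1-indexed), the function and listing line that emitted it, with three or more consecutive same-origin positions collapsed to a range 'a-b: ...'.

Answer: the defect is in weigh_samples at line 33.
Key fact: The logs agree in full; only the final output differs.
Call chain: main -> weigh_samples(-5, 5) (called at line 46).
First divergence: none — the logs agree in full.
Execution walk:
  trim_outliers([11, -4, 3, 6]) -> -4  [called from main, line 41]
  shape_report([11, -4, 3, 6], -4) -> 1  [called from main, line 42]
  merge_totals(-4, -5, 1) -> -5  [called from index_entries, line 27]
  index_entries(-4, 1) -> -5  [called from main, line 44]
  weigh_samples(-5, 5) -> 19  [called from main, line 46]
Log origins:
  1: emitted by trim_outliers (line 2)
  2: emitted by shape_report (line 10)
  3: emitted by shape_report (line 15)
  4: emitted by main (line 43)
  5: emitted by index_entries (line 24)
  6: emitted by merge_totals (line 19)
  7: emitted by main (line 45)
  8: emitted by weigh_samples (line 30)
A correct fix: line 33: replace `19` with `21`.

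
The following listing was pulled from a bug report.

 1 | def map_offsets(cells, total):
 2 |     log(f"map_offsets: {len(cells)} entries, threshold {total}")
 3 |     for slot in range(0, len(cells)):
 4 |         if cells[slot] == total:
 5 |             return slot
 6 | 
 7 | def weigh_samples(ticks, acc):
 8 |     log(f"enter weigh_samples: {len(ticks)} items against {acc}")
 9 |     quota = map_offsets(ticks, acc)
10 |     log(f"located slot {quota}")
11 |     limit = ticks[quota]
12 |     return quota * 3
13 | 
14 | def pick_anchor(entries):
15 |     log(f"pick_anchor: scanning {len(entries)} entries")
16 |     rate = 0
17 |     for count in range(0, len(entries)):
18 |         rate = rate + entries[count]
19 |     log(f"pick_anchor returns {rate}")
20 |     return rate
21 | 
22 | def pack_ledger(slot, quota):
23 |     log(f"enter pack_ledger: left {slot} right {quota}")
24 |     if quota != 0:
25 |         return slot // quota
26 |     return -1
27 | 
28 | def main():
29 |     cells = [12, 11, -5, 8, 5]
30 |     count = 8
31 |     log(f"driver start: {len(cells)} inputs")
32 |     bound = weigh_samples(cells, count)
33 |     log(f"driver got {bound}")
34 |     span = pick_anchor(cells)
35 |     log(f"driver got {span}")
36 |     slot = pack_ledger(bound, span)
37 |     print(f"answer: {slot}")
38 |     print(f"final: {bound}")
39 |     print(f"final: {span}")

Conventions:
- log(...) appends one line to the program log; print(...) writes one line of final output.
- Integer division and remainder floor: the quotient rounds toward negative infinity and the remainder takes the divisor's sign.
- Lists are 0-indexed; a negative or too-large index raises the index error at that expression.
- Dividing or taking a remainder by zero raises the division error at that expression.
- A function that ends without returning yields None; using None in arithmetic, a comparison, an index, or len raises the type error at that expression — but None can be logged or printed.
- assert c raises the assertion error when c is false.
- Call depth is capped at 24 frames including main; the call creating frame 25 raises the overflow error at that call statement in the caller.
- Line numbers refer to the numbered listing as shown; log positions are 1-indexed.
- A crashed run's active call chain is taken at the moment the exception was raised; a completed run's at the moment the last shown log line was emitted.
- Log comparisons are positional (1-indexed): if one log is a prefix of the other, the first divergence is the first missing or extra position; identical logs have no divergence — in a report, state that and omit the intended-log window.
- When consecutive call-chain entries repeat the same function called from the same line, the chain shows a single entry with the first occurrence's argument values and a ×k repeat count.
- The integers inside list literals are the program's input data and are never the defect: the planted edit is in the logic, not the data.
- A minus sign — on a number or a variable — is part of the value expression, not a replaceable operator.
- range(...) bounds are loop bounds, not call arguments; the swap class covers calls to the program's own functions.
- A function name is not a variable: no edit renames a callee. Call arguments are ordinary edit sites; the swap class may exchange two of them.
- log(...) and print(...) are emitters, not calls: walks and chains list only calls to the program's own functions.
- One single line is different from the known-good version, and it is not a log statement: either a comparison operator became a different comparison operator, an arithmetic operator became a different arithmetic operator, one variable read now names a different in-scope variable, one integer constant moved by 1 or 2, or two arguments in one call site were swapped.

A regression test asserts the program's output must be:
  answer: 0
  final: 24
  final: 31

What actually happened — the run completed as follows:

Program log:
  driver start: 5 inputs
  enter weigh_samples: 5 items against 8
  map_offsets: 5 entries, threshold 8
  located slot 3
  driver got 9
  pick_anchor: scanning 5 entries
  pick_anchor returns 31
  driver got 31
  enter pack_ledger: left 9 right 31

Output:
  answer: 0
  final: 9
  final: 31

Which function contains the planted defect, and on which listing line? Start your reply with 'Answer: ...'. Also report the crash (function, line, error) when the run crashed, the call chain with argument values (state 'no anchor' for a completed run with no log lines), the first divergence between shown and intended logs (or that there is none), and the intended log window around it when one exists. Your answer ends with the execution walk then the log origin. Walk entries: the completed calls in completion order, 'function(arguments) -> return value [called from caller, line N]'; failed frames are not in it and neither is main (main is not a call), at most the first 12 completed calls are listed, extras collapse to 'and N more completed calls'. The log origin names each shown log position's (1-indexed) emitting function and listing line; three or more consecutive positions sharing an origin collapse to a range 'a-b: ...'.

Answer: the defect is in weigh_samples at line 12.
Key fact: Log line 5 is where behavior first shows: 'driver got 9' appears instead of 'driver got 24'.
Call chain: main -> pack_ledger(9, 31) (called at line 36).
First divergence: position 5 — shown 'driver got 9', intended 'driver got 24'.
Intended log window:
  3: map_offsets: 5 entries, threshold 8
  4: located slot 3
  5: driver got 24
  6: pick_anchor: scanning 5 entries
Execution walk:
  map_offsets([12, 11, -5, 8, 5], 8) -> 3  [called from weigh_samples, line 9]
  weigh_samples([12, 11, -5, 8, 5], 8) -> 9  [called from main, line 32]
  pick_anchor([12, 11, -5, 8, 5]) -> 31  [called from main, line 34]
  pack_ledger(9, 31) -> 0  [called from main, line 36]
Log origins:
  1: emitted by main (line 31)
  2: emitted by weigh_samples (line 8)
  3: emitted by map_offsets (line 2)
  4: emitted by weigh_samples (line 10)
  5: emitted by main (line 33)
  6: emitted by pick_anchor (line 15)
  7: emitted by pick_anchor (line 19)
  8: emitted by main (line 35)
  9: emitted by pack_ledger (line 23)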